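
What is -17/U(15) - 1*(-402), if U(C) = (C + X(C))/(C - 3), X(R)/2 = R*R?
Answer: 62242/155 ≈ 401.56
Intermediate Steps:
X(R) = 2*R² (X(R) = 2*(R*R) = 2*R²)
U(C) = (C + 2*C²)/(-3 + C) (U(C) = (C + 2*C²)/(C - 3) = (C + 2*C²)/(-3 + C))
-17/U(15) - 1*(-402) = -17*(-3 + 15)/(15*(1 + 2*15)) - 1*(-402) = -17*4/(5*(1 + 30)) + 402 = -17/(15*(1/12)*31) + 402 = -17/155/4 + 402 = -17*4/155 + 402 = -68/155 + 402 = 62242/155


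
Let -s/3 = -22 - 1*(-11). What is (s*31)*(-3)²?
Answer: 9207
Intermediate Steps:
s = 33 (s = -3*(-22 - 1*(-11)) = -3*(-22 + 11) = -3*(-11) = 33)
(s*31)*(-3)² = (33*31)*(-3)² = 1023*9 = 9207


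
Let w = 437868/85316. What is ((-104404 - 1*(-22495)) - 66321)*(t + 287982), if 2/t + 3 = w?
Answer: -32357284856469/758 ≈ -4.2688e+10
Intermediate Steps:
w = 109467/21329 (w = 437868*(1/85316) = 109467/21329 ≈ 5.1323)
t = 21329/22740 (t = 2/(-3 + 109467/21329) = 2/(45480/21329) = 2*(21329/45480) = 21329/22740 ≈ 0.93795)
((-104404 - 1*(-22495)) - 66321)*(t + 287982) = ((-104404 - 1*(-22495)) - 66321)*(21329/22740 + 287982) = ((-104404 + 22495) - 66321)*(6548732009/22740) = (-81909 - 66321)*(6548732009/22740) = -148230*6548732009/22740 = -32357284856469/758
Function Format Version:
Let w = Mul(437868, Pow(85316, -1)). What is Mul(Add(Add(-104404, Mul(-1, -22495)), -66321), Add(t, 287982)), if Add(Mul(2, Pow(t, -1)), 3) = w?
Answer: Rational(-32357284856469, 758) ≈ -4.2688e+10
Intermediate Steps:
w = Rational(109467, 21329) (w = Mul(437868, Rational(1, 85316)) = Rational(109467, 21329) ≈ 5.1323)
t = Rational(21329, 22740) (t = Mul(2, Pow(Add(-3, Rational(109467, 21329)), -1)) = Mul(2, Pow(Rational(45480, 21329), -1)) = Mul(2, Rational(21329, 45480)) = Rational(21329, 22740) ≈ 0.93795)
Mul(Add(Add(-104404, Mul(-1, -22495)), -66321), Add(t, 287982)) = Mul(Add(Add(-104404, Mul(-1, -22495)), -66321), Add(Rational(21329, 22740), 287982)) = Mul(Add(Add(-104404, 22495), -66321), Rational(6548732009, 22740)) = Mul(Add(-81909, -66321), Rational(6548732009, 22740)) = Mul(-148230, Rational(6548732009, 22740)) = Rational(-32357284856469, 758)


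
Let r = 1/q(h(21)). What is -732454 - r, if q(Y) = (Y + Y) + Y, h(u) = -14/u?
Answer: -1464907/2 ≈ -7.3245e+5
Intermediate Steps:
q(Y) = 3*Y (q(Y) = 2*Y + Y = 3*Y)
r = -½ (r = 1/(3*(-14/21)) = 1/(3*(-14*1/21)) = 1/(3*(-⅔)) = 1/(-2) = -½ ≈ -0.50000)
-732454 - r = -732454 - 1*(-½) = -732454 + ½ = -1464907/2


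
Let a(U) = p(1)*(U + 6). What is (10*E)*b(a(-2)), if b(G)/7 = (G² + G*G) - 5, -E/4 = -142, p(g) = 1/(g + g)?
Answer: 119280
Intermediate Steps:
p(g) = 1/(2*g)
a(U) = 3 + U/2 (a(U) = ((½)/1)*(U + 6) = ((½)*1)*(6 + U) = (6 + U)/2 = 3 + U/2)
E = 568 (E = -4*(-142) = 568)
b(G) = -35 + 14*G² (b(G) = 7*((G² + G*G) - 5) = 7*((G² + G²) - 5) = 7*(2*G² - 5) = 7*(-5 + 2*G²) = -35 + 14*G²)
(10*E)*b(a(-2)) = (10*568)*(-35 + 14*(3 + (½)*(-2))²) = 5680*(-35 + 14*(3 - 1)²) = 5680*(-35 + 14*2²) = 5680*(-35 + 14*4) = 5680*(-35 + 56) = 5680*21 = 119280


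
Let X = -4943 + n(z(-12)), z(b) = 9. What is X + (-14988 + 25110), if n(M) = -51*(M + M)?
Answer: 4261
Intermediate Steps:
n(M) = -102*M
X = -5861 (X = -4943 - 102*9 = -4943 - 918 = -5861)
X + (-14988 + 25110) = -5861 + (-14988 + 25110) = -5861 + 10122 = 4261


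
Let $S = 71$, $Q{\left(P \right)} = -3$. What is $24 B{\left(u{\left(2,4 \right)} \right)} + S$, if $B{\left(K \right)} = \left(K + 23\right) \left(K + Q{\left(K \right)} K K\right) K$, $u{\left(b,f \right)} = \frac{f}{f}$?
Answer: $-1081$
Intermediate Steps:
$u{\left(b,f \right)} = 1$
$B{\left(K \right)} = K \left(23 + K\right) \left(K - 3 K^{2}\right)$ ($B{\left(K \right)} = \left(K + 23\right) \left(K + - 3 K K\right) K = \left(23 + K\right) \left(K - 3 K^{2}\right) K = K \left(23 + K\right) \left(K - 3 K^{2}\right)$)
$24 B{\left(u{\left(2,4 \right)} \right)} + S = 24 \cdot 1^{2} \left(23 - 68 - 3 \cdot 1^{2}\right) + 71 = 24 \cdot 1 \left(23 - 68 - 3\right) + 71 = 24 \cdot 1 \left(-48\right) + 71 = 24 \left(-48\right) + 71 = -1152 + 71 = -1081$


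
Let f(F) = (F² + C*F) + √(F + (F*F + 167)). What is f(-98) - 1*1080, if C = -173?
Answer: 25478 + √9673 ≈ 25576.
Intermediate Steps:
f(F) = F² + √(167 + F + F²) - 173*F (f(F) = (F² - 173*F) + √(F + (F*F + 167)) = (F² - 173*F) + √(F + (F² + 167)) = (F² - 173*F) + √(F + (167 + F²)) = (F² - 173*F) + √(167 + F + F²) = F² + √(167 + F + F²) - 173*F)
f(-98) - 1*1080 = ((-98)² + √(167 - 98 + (-98)²) - 173*(-98)) - 1*1080 = (9604 + √(167 - 98 + 9604) + 16954) - 1080 = (9604 + √9673 + 16954) - 1080 = (26558 + √9673) - 1080 = 25478 + √9673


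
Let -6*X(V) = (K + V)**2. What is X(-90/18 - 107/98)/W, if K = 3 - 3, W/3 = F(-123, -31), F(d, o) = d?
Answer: 39601/2362584 ≈ 0.016762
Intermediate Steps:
W = -369 (W = 3*(-123) = -369)
K = 0
X(V) = -V**2/6 (X(V) = -(0 + V)**2/6 = -V**2/6)
X(-90/18 - 107/98)/W = -(-90/18 - 107/98)**2/6/(-369) = -(-90*1/18 - 107*1/98)**2/6*(-1/369) = -(-5 - 107/98)**2/6*(-1/369) = -(-597/98)**2/6*(-1/369) = -1/6*356409/9604*(-1/369) = -118803/19208*(-1/369) = 39601/2362584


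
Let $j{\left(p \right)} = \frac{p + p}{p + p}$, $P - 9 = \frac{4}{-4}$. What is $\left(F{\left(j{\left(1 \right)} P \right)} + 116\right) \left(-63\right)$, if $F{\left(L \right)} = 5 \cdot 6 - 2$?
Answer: $-9072$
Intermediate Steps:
$P = 8$ ($P = 9 + \frac{4}{-4} = 9 + 4 \left(- \frac{1}{4}\right) = 9 - 1 = 8$)
$j{\left(p \right)} = 1$ ($j{\left(p \right)} = \frac{2 p}{2 p} = 2 p \frac{1}{2 p} = 1$)
$F{\left(L \right)} = 28$ ($F{\left(L \right)} = 30 - 2 = 28$)
$\left(F{\left(j{\left(1 \right)} P \right)} + 116\right) \left(-63\right) = \left(28 + 116\right) \left(-63\right) = 144 \left(-63\right) = -9072$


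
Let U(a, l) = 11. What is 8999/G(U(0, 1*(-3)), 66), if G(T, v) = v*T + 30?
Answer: 8999/756 ≈ 11.903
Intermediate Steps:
G(T, v) = 30 + T*v (G(T, v) = T*v + 30 = 30 + T*v)
8999/G(U(0, 1*(-3)), 66) = 8999/(30 + 11*66) = 8999/(30 + 726) = 8999/756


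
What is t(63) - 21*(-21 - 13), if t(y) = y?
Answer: 777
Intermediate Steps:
t(63) - 21*(-21 - 13) = 63 - 21*(-21 - 13) = 63 - 21*(-34) = 63 - 1*(-714) = 63 + 714 = 777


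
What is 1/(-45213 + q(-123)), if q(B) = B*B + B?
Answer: -1/30207 ≈ -3.3105e-5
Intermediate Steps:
q(B) = B + B² (q(B) = B² + B = B + B²)
1/(-45213 + q(-123)) = 1/(-45213 - 123*(1 - 123)) = 1/(-45213 - 123*(-122)) = 1/(-45213 + 15006) = 1/(-30207) = -1/30207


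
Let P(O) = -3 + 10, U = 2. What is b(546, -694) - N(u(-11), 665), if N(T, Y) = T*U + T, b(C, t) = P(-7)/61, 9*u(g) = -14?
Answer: 875/183 ≈ 4.7814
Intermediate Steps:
P(O) = 7
u(g) = -14/9 (u(g) = (⅑)*(-14) = -14/9)
b(C, t) = 7/61
N(T, Y) = 3*T (N(T, Y) = T*2 + T = 2*T + T = 3*T)
b(546, -694) - N(u(-11), 665) = 7/61 - 3*(-14)/9 = 7/61 - 1*(-14/3) = 7/61 + 14/3 = 875/183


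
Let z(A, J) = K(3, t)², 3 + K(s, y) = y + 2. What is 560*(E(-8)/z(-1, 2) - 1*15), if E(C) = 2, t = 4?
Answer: -74480/9 ≈ -8275.6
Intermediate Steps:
K(s, y) = -1 + y (K(s, y) = -3 + (y + 2) = -3 + (2 + y) = -1 + y)
z(A, J) = 9 (z(A, J) = (-1 + 4)² = 3² = 9)
560*(E(-8)/z(-1, 2) - 1*15) = 560*(2/9 - 1*15) = 560*(2*(⅑) - 15) = 560*(2/9 - 15) = 560*(-133/9) = -74480/9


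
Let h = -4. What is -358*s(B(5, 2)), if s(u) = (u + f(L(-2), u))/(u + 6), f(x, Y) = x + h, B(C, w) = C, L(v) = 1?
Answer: -716/11 ≈ -65.091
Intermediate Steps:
f(x, Y) = -4 + x (f(x, Y) = x - 4 = -4 + x)
s(u) = (-3 + u)/(6 + u) (s(u) = (u + (-4 + 1))/(u + 6) = (u - 3)/(6 + u) = (-3 + u)/(6 + u))
-358*s(B(5, 2)) = -358*(-3 + 5)/(6 + 5) = -358*2/11 = -716/11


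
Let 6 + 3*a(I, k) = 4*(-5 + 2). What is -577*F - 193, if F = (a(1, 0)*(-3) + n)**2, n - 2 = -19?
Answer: -770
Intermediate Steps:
a(I, k) = -6 (a(I, k) = -2 + (4*(-5 + 2))/3 = -2 + (4*(-3))/3 = -2 + (1/3)*(-12) = -2 - 4 = -6)
n = -17 (n = 2 - 19 = -17)
F = 1 (F = (-6*(-3) - 17)**2 = (18 - 17)**2 = 1**2 = 1)
-577*F - 193 = -577*1 - 193 = -577 - 193 = -770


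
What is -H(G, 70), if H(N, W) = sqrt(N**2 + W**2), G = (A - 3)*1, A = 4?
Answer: -13*sqrt(29) ≈ -70.007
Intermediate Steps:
G = 1 (G = (4 - 3)*1 = 1*1 = 1)
-H(G, 70) = -sqrt(1**2 + 70**2) = -sqrt(1 + 4900) = -sqrt(4901) = -13*sqrt(29)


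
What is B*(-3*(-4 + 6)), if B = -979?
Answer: 5874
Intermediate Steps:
B*(-3*(-4 + 6)) = -(-2937)*(-4 + 6) = -(-2937)*2 = -979*(-6) = 5874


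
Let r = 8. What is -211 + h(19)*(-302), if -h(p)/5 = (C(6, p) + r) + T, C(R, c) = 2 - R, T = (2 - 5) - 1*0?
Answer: 1299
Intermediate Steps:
T = -3 (T = -3 + 0 = -3)
h(p) = -5 (h(p) = -5*(((2 - 1*6) + 8) - 3) = -5*(((2 - 6) + 8) - 3) = -5*((-4 + 8) - 3) = -5*(4 - 3) = -5*1 = -5)
-211 + h(19)*(-302) = -211 - 5*(-302) = -211 + 1510 = 1299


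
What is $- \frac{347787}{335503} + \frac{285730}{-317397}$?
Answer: $- \frac{206249822629}{106487645691} \approx -1.9368$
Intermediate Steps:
$- \frac{347787}{335503} + \frac{285730}{-317397} = \left(-347787\right) \frac{1}{335503} + 285730 \left(- \frac{1}{317397}\right) = - \frac{347787}{335503} - \frac{285730}{317397} = - \frac{206249822629}{106487645691}$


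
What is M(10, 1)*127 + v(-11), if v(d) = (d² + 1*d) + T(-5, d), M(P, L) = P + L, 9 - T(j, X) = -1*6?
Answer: 1522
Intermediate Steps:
T(j, X) = 15 (T(j, X) = 9 - (-1)*6 = 9 - 1*(-6) = 9 + 6 = 15)
M(P, L) = L + P
v(d) = 15 + d + d² (v(d) = (d² + 1*d) + 15 = (d² + d) + 15 = (d + d²) + 15 = 15 + d + d²)
M(10, 1)*127 + v(-11) = (1 + 10)*127 + (15 - 11 + (-11)²) = 11*127 + (15 - 11 + 121) = 1397 + 125 = 1522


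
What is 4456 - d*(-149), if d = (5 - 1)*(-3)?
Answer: 2668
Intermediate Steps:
d = -12 (d = 4*(-3) = -12)
4456 - d*(-149) = 4456 - (-12)*(-149) = 4456 - 1*1788 = 4456 - 1788 = 2668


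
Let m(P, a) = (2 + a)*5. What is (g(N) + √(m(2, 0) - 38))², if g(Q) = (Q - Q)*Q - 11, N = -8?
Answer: 93 - 44*I*√7 ≈ 93.0 - 116.41*I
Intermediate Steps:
m(P, a) = 10 + 5*a
g(Q) = -11 (g(Q) = 0*Q - 11 = 0 - 11 = -11)
(g(N) + √(m(2, 0) - 38))² = (-11 + √((10 + 5*0) - 38))² = (-11 + √((10 + 0) - 38))² = (-11 + √(10 - 38))² = (-11 + √(-28))² = (-11 + 2*I*√7)²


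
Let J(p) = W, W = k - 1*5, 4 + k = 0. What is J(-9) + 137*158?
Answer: 21637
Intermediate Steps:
k = -4 (k = -4 + 0 = -4)
W = -9 (W = -4 - 1*5 = -4 - 5 = -9)
J(p) = -9
J(-9) + 137*158 = -9 + 137*158 = -9 + 21646 = 21637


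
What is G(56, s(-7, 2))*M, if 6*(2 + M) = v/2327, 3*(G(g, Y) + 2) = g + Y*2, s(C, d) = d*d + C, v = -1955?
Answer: -657338/20943 ≈ -31.387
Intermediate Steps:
s(C, d) = C + d**2 (s(C, d) = d**2 + C = C + d**2)
G(g, Y) = -2 + g/3 + 2*Y/3 (G(g, Y) = -2 + (g + Y*2)/3 = -2 + (g + 2*Y)/3 = -2 + (g/3 + 2*Y/3) = -2 + g/3 + 2*Y/3)
M = -29879/13962 (M = -2 + (-1955/2327)/6 = -2 + (-1955*1/2327)/6 = -2 + (1/6)*(-1955/2327) = -2 - 1955/13962 = -29879/13962 ≈ -2.1400)
G(56, s(-7, 2))*M = (-2 + (1/3)*56 + 2*(-7 + 2**2)/3)*(-29879/13962) = (-2 + 56/3 + 2*(-7 + 4)/3)*(-29879/13962) = (-2 + 56/3 + (2/3)*(-3))*(-29879/13962) = (-2 + 56/3 - 2)*(-29879/13962) = (44/3)*(-29879/13962) = -657338/20943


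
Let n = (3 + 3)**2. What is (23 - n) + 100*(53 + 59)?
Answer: 11187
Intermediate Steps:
n = 36 (n = 6**2 = 36)
(23 - n) + 100*(53 + 59) = (23 - 1*36) + 100*(53 + 59) = (23 - 36) + 100*112 = -13 + 11200 = 11187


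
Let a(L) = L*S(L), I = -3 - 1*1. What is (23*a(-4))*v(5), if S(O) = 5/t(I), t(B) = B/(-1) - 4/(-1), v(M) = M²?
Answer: -2875/2 ≈ -1437.5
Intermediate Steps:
I = -4 (I = -3 - 1 = -4)
t(B) = 4 - B (t(B) = B*(-1) - 4*(-1) = -B + 4 = 4 - B)
S(O) = 5/8 (S(O) = 5/(4 - 1*(-4)) = 5/(4 + 4) = 5/8)
a(L) = 5*L/8 (a(L) = L*(5/8) = 5*L/8)
(23*a(-4))*v(5) = (23*((5/8)*(-4)))*5² = (23*(-5/2))*25 = -115/2*25 = -2875/2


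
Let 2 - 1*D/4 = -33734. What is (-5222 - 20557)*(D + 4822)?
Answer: -3603027714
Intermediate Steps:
D = 134944 (D = 8 - 4*(-33734) = 8 + 134936 = 134944)
(-5222 - 20557)*(D + 4822) = (-5222 - 20557)*(134944 + 4822) = -25779*139766 = -3603027714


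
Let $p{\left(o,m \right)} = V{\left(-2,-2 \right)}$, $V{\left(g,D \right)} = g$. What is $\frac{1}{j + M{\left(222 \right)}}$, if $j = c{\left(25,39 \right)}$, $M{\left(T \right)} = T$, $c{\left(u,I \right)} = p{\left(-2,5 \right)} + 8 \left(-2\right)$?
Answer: $\frac{1}{204} \approx 0.004902$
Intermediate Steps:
$p{\left(o,m \right)} = -2$
$c{\left(u,I \right)} = -18$ ($c{\left(u,I \right)} = -2 + 8 \left(-2\right) = -2 - 16 = -18$)
$j = -18$
$\frac{1}{j + M{\left(222 \right)}} = \frac{1}{-18 + 222} = \frac{1}{204}$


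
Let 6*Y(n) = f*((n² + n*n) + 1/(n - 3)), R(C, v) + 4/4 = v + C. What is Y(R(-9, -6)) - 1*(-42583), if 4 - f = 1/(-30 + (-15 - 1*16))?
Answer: 298505297/6954 ≈ 42926.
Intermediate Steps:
R(C, v) = -1 + C + v (R(C, v) = -1 + (v + C) = -1 + (C + v) = -1 + C + v)
f = 245/61 (f = 4 - 1/(-30 + (-15 - 1*16)) = 4 - 1/(-30 + (-15 - 16)) = 4 - 1/(-30 - 31) = 4 - 1/(-61) = 4 - 1*(-1/61) = 4 + 1/61 = 245/61 ≈ 4.0164)
Y(n) = 245*n²/183 + 245/(366*(-3 + n)) (Y(n) = (245*((n² + n*n) + 1/(n - 3))/61)/6 = (245*((n² + n²) + 1/(-3 + n))/61)/6 = (245*(2*n² + 1/(-3 + n))/61)/6 = (245*(1/(-3 + n) + 2*n²)/61)/6 = (245/(61*(-3 + n)) + 490*n²/61)/6 = 245*n²/183 + 245/(366*(-3 + n)))
Y(R(-9, -6)) - 1*(-42583) = 245*(1 - 6*(-1 - 9 - 6)² + 2*(-1 - 9 - 6)³)/(366*(-3 + (-1 - 9 - 6))) - 1*(-42583) = 245*(1 - 6*(-16)² + 2*(-16)³)/(366*(-3 - 16)) + 42583 = (245/366)*(1 - 6*256 + 2*(-4096))/(-19) + 42583 = (245/366)*(-1/19)*(1 - 1536 - 8192) + 42583 = (245/366)*(-1/19)*(-9727) + 42583 = 2383115/6954 + 42583 = 298505297/6954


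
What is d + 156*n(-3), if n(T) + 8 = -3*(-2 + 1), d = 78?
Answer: -702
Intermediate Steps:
n(T) = -5 (n(T) = -8 - 3*(-2 + 1) = -8 - 3*(-1) = -8 + 3 = -5)
d + 156*n(-3) = 78 + 156*(-5) = 78 - 780 = -702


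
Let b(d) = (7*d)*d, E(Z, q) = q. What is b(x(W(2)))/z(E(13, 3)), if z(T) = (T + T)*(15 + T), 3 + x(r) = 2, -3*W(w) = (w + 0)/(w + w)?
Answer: 7/108 ≈ 0.064815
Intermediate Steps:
W(w) = -⅙ (W(w) = -(w + 0)/(3*(w + w)) = -w/(3*(2*w)) = -w*1/(2*w)/3 = -⅓*½ = -⅙)
x(r) = -1 (x(r) = -3 + 2 = -1)
b(d) = 7*d²
z(T) = 2*T*(15 + T) (z(T) = (2*T)*(15 + T) = 2*T*(15 + T))
b(x(W(2)))/z(E(13, 3)) = (7*(-1)²)/((2*3*(15 + 3))) = (7*1)/((2*3*18)) = 7/108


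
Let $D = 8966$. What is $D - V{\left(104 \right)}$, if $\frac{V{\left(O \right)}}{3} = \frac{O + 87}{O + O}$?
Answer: $\frac{1864355}{208} \approx 8963.3$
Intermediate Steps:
$V{\left(O \right)} = \frac{3 \left(87 + O\right)}{2 O}$ ($V{\left(O \right)} = 3 \frac{O + 87}{O + O} = 3 \frac{87 + O}{2 O} = \frac{3 \left(87 + O\right)}{2 O}$)
$D - V{\left(104 \right)} = 8966 - \frac{3 \left(87 + 104\right)}{2 \cdot 104} = 8966 - \frac{3}{2} \cdot \frac{1}{104} \cdot 191 = 8966 - \frac{573}{208} = \frac{1864355}{208}$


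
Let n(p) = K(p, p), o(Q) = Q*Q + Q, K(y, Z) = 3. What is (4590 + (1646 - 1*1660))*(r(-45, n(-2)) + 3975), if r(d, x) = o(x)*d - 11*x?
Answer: 15567552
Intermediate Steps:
o(Q) = Q + Q**2 (o(Q) = Q**2 + Q = Q + Q**2)
n(p) = 3
r(d, x) = -11*x + d*x*(1 + x) (r(d, x) = (x*(1 + x))*d - 11*x = d*x*(1 + x) - 11*x = -11*x + d*x*(1 + x))
(4590 + (1646 - 1*1660))*(r(-45, n(-2)) + 3975) = (4590 + (1646 - 1*1660))*(3*(-11 - 45*(1 + 3)) + 3975) = (4590 + (1646 - 1660))*(3*(-11 - 45*4) + 3975) = (4590 - 14)*(3*(-11 - 180) + 3975) = 4576*(3*(-191) + 3975) = 4576*(-573 + 3975) = 4576*3402 = 15567552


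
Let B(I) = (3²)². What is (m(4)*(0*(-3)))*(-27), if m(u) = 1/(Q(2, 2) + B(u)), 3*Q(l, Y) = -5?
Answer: 0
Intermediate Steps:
B(I) = 81 (B(I) = 9² = 81)
Q(l, Y) = -5/3 (Q(l, Y) = (⅓)*(-5) = -5/3)
m(u) = 3/238 (m(u) = 1/(-5/3 + 81) = 1/(238/3) = 3/238)
(m(4)*(0*(-3)))*(-27) = (3*(0*(-3))/238)*(-27) = ((3/238)*0)*(-27) = 0*(-27) = 0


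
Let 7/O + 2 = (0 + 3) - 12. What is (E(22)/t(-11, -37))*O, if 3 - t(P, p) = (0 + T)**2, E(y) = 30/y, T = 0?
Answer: -35/121 ≈ -0.28926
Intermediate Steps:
t(P, p) = 3 (t(P, p) = 3 - (0 + 0)**2 = 3 - 1*0**2 = 3 - 1*0 = 3 + 0 = 3)
O = -7/11 (O = 7/(-2 + ((0 + 3) - 12)) = 7/(-2 + (3 - 12)) = 7/(-2 - 9) = 7/(-11) = 7*(-1/11) = -7/11 ≈ -0.63636)
(E(22)/t(-11, -37))*O = ((30/22)/3)*(-7/11) = ((30*(1/22))*(1/3))*(-7/11) = ((15/11)*(1/3))*(-7/11) = (5/11)*(-7/11) = -35/121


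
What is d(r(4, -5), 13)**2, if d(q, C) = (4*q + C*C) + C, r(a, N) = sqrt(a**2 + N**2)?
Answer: 33780 + 1456*sqrt(41) ≈ 43103.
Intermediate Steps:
r(a, N) = sqrt(N**2 + a**2)
d(q, C) = C + C**2 + 4*q (d(q, C) = (4*q + C**2) + C = (C**2 + 4*q) + C = C + C**2 + 4*q)
d(r(4, -5), 13)**2 = (13 + 13**2 + 4*sqrt((-5)**2 + 4**2))**2 = (13 + 169 + 4*sqrt(25 + 16))**2 = (13 + 169 + 4*sqrt(41))**2 = (182 + 4*sqrt(41))**2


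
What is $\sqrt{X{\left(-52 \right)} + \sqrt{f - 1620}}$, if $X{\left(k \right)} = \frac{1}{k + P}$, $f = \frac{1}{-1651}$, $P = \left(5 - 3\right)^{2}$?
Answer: $\frac{\sqrt{-8177403 + 237744 i \sqrt{4415799271}}}{19812} \approx 4.4849 + 4.4872 i$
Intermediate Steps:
$P = 4$ ($P = 2^{2} = 4$)
$f = - \frac{1}{1651} \approx -0.00060569$
$X{\left(k \right)} = \frac{1}{4 + k}$ ($X{\left(k \right)} = \frac{1}{k + 4} = \frac{1}{4 + k}$)
$\sqrt{X{\left(-52 \right)} + \sqrt{f - 1620}} = \sqrt{\frac{1}{4 - 52} + \sqrt{- \frac{1}{1651} - 1620}} = \sqrt{\frac{1}{-48} + \sqrt{- \frac{2674621}{1651}}} = \sqrt{- \frac{1}{48} + \frac{i \sqrt{4415799271}}{1651}}$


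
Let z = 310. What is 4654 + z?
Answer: 4964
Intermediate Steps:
4654 + z = 4654 + 310 = 4964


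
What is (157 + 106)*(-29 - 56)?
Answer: -22355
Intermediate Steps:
(157 + 106)*(-29 - 56) = 263*(-85) = -22355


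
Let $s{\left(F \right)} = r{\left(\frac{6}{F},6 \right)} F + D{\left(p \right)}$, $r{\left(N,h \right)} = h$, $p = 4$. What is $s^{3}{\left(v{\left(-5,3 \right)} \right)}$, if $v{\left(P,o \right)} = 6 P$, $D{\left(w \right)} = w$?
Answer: $-5451776$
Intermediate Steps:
$s{\left(F \right)} = 4 + 6 F$ ($s{\left(F \right)} = 6 F + 4 = 4 + 6 F$)
$s^{3}{\left(v{\left(-5,3 \right)} \right)} = \left(4 + 6 \cdot 6 \left(-5\right)\right)^{3} = \left(4 + 6 \left(-30\right)\right)^{3} = \left(4 - 180\right)^{3} = \left(-176\right)^{3} = -5451776$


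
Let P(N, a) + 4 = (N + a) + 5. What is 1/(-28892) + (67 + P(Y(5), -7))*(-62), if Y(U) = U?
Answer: -118226065/28892 ≈ -4092.0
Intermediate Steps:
P(N, a) = 1 + N + a (P(N, a) = -4 + ((N + a) + 5) = -4 + (5 + N + a) = 1 + N + a)
1/(-28892) + (67 + P(Y(5), -7))*(-62) = 1/(-28892) + (67 + (1 + 5 - 7))*(-62) = -1/28892 + (67 - 1)*(-62) = -1/28892 + 66*(-62) = -1/28892 - 4092 = -118226065/28892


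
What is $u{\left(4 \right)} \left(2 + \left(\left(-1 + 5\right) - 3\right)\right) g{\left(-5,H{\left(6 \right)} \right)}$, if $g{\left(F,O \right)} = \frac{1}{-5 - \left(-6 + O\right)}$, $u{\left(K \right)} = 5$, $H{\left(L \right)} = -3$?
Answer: $\frac{15}{4} \approx 3.75$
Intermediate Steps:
$g{\left(F,O \right)} = \frac{1}{1 - O}$
$u{\left(4 \right)} \left(2 + \left(\left(-1 + 5\right) - 3\right)\right) g{\left(-5,H{\left(6 \right)} \right)} = 5 \left(2 + \left(\left(-1 + 5\right) - 3\right)\right) \left(- \frac{1}{-1 - 3}\right) = 5 \left(2 + \left(4 - 3\right)\right) \left(- \frac{1}{-4}\right) = 5 \left(2 + 1\right) \left(\left(-1\right) \left(- \frac{1}{4}\right)\right) = 5 \cdot 3 \cdot \frac{1}{4} = 15 \cdot \frac{1}{4} = \frac{15}{4}$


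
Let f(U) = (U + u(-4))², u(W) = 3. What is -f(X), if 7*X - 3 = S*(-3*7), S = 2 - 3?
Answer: -2025/49 ≈ -41.327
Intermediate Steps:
S = -1
X = 24/7 (X = 3/7 + (-(-3)*7)/7 = 3/7 + (-1*(-21))/7 = 3/7 + (⅐)*21 = 3/7 + 3 = 24/7 ≈ 3.4286)
f(U) = (3 + U)² (f(U) = (U + 3)² = (3 + U)²)
-f(X) = -(3 + 24/7)² = -(45/7)² = -1*2025/49 = -2025/49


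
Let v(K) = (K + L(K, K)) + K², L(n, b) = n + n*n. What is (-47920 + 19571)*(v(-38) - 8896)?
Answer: 172475316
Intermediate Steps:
L(n, b) = n + n²
v(K) = K + K² + K*(1 + K) (v(K) = (K + K*(1 + K)) + K² = K + K² + K*(1 + K))
(-47920 + 19571)*(v(-38) - 8896) = (-47920 + 19571)*(2*(-38)*(1 - 38) - 8896) = -28349*(2*(-38)*(-37) - 8896) = -28349*(2812 - 8896) = -28349*(-6084) = 172475316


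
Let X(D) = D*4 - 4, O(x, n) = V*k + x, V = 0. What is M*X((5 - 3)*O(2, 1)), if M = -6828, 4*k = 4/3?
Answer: -81936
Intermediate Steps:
k = 1/3 (k = (4/3)/4 = (4*(1/3))/4 = (1/4)*(4/3) = 1/3 ≈ 0.33333)
O(x, n) = x (O(x, n) = 0*(1/3) + x = 0 + x = x)
X(D) = -4 + 4*D (X(D) = 4*D - 4 = -4 + 4*D)
M*X((5 - 3)*O(2, 1)) = -6828*(-4 + 4*((5 - 3)*2)) = -6828*(-4 + 4*(2*2)) = -6828*(-4 + 4*4) = -6828*(-4 + 16) = -6828*12 = -81936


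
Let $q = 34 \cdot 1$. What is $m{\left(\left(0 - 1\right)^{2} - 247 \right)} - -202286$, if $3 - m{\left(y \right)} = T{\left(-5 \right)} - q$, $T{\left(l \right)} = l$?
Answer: $202328$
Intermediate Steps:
$q = 34$
$m{\left(y \right)} = 42$ ($m{\left(y \right)} = 3 - \left(-5 - 34\right) = 3 - -39 = 3 + 39 = 42$)
$m{\left(\left(0 - 1\right)^{2} - 247 \right)} - -202286 = 42 - -202286 = 42 + 202286 = 202328$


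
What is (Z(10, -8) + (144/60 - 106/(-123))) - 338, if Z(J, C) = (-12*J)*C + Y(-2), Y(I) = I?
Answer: 383306/615 ≈ 623.26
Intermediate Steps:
Z(J, C) = -2 - 12*C*J (Z(J, C) = (-12*J)*C - 2 = -12*C*J - 2 = -2 - 12*C*J)
(Z(10, -8) + (144/60 - 106/(-123))) - 338 = ((-2 - 12*(-8)*10) + (144/60 - 106/(-123))) - 338 = ((-2 + 960) + (144*(1/60) - 106*(-1/123))) - 338 = (958 + (12/5 + 106/123)) - 338 = (958 + 2006/615) - 338 = 591176/615 - 338 = 383306/615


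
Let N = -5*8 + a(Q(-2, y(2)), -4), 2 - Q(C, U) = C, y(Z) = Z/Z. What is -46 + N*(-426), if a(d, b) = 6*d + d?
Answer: 5066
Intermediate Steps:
y(Z) = 1
Q(C, U) = 2 - C
a(d, b) = 7*d
N = -12 (N = -5*8 + 7*(2 - 1*(-2)) = -40 + 7*(2 + 2) = -40 + 7*4 = -40 + 28 = -12)
-46 + N*(-426) = -46 - 12*(-426) = -46 + 5112 = 5066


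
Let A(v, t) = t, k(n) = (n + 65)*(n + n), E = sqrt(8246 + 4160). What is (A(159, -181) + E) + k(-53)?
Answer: -1453 + sqrt(12406) ≈ -1341.6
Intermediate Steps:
E = sqrt(12406) ≈ 111.38
k(n) = 2*n*(65 + n) (k(n) = (65 + n)*(2*n) = 2*n*(65 + n))
(A(159, -181) + E) + k(-53) = (-181 + sqrt(12406)) + 2*(-53)*(65 - 53) = (-181 + sqrt(12406)) + 2*(-53)*12 = (-181 + sqrt(12406)) - 1272 = -1453 + sqrt(12406)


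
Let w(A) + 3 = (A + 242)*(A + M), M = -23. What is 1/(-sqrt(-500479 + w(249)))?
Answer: I*sqrt(97379)/194758 ≈ 0.0016023*I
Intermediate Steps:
w(A) = -3 + (-23 + A)*(242 + A) (w(A) = -3 + (A + 242)*(A - 23) = -3 + (242 + A)*(-23 + A) = -3 + (-23 + A)*(242 + A))
1/(-sqrt(-500479 + w(249))) = 1/(-sqrt(-500479 + (-5569 + 249**2 + 219*249))) = 1/(-sqrt(-500479 + (-5569 + 62001 + 54531))) = 1/(-sqrt(-500479 + 110963)) = 1/(-sqrt(-389516)) = 1/(-2*I*sqrt(97379)) = I*sqrt(97379)/194758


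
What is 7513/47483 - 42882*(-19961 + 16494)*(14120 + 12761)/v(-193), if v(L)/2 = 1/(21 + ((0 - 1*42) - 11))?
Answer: -3036214344608961479/47483 ≈ -6.3943e+13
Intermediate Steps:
v(L) = -1/16 (v(L) = 2/(21 + ((0 - 1*42) - 11)) = 2/(21 + ((0 - 42) - 11)) = 2/(21 + (-42 - 11)) = 2/(21 - 53) = 2/(-32) = 2*(-1/32) = -1/16)
7513/47483 - 42882*(-19961 + 16494)*(14120 + 12761)/v(-193) = 7513/47483 - 42882*(-16*(-19961 + 16494)*(14120 + 12761)) = 7513*(1/47483) - 42882/((-1/(16*((-3467*26881))))) = 7513/47483 - 42882/((-1/16/(-93196427))) = 7513/47483 - 42882/((-1/16*(-1/93196427))) = 7513/47483 - 42882/1/1491142832 = 7513/47483 - 42882*1491142832 = 7513/47483 - 63943186921824 = -3036214344608961479/47483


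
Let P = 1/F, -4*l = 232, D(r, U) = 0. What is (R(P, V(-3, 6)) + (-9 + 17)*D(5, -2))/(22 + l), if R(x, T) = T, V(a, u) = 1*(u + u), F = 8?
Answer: -⅓ ≈ -0.33333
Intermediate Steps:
V(a, u) = 2*u (V(a, u) = 1*(2*u) = 2*u)
l = -58 (l = -¼*232 = -58)
P = ⅛ (P = 1/8 = ⅛ ≈ 0.12500)
(R(P, V(-3, 6)) + (-9 + 17)*D(5, -2))/(22 + l) = (2*6 + (-9 + 17)*0)/(22 - 58) = (12 + 8*0)/(-36) = (12 + 0)*(-1/36) = 12*(-1/36) = -⅓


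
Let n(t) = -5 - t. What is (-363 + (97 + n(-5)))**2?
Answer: 70756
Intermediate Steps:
(-363 + (97 + n(-5)))**2 = (-363 + (97 + (-5 - 1*(-5))))**2 = (-363 + (97 + (-5 + 5)))**2 = (-363 + (97 + 0))**2 = (-363 + 97)**2 = (-266)**2 = 70756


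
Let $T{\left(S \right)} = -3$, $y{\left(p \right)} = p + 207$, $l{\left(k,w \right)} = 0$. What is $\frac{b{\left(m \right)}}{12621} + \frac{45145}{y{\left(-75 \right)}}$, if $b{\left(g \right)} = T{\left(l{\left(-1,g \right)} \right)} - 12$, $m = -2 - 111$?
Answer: $\frac{189924355}{555324} \approx 342.01$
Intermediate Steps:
$y{\left(p \right)} = 207 + p$
$m = -113$ ($m = -2 - 111 = -113$)
$b{\left(g \right)} = -15$ ($b{\left(g \right)} = -3 - 12 = -15$)
$\frac{b{\left(m \right)}}{12621} + \frac{45145}{y{\left(-75 \right)}} = - \frac{15}{12621} + \frac{45145}{207 - 75} = \left(-15\right) \frac{1}{12621} + \frac{45145}{132} = - \frac{5}{4207} + 45145 \cdot \frac{1}{132} = - \frac{5}{4207} + \frac{45145}{132} = \frac{189924355}{555324}$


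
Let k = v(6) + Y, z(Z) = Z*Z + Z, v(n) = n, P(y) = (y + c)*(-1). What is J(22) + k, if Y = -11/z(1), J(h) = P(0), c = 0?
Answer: ½ ≈ 0.50000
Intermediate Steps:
P(y) = -y (P(y) = (y + 0)*(-1) = y*(-1) = -y)
z(Z) = Z + Z² (z(Z) = Z² + Z = Z + Z²)
J(h) = 0 (J(h) = -1*0 = 0)
Y = -11/2 (Y = -11/(1 + 1) = -11/(1*2) = -11/2 ≈ -5.5000)
k = ½ (k = 6 - 11/2 = ½ ≈ 0.50000)
J(22) + k = 0 + ½ = ½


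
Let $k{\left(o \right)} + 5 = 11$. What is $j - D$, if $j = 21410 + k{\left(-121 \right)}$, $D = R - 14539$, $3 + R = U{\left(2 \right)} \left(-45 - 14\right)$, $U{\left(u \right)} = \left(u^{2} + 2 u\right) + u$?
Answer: $36548$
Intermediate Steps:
$U{\left(u \right)} = u^{2} + 3 u$
$k{\left(o \right)} = 6$ ($k{\left(o \right)} = -5 + 11 = 6$)
$R = -593$ ($R = -3 + 2 \left(3 + 2\right) \left(-45 - 14\right) = -3 + 2 \cdot 5 \left(-59\right) = -3 + 10 \left(-59\right) = -3 - 590 = -593$)
$D = -15132$ ($D = -593 - 14539 = -15132$)
$j = 21416$ ($j = 21410 + 6 = 21416$)
$j - D = 21416 - -15132 = 21416 + 15132 = 36548$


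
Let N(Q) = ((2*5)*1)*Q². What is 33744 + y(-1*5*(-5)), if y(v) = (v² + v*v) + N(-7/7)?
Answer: 35004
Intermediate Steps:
N(Q) = 10*Q² (N(Q) = (10*1)*Q² = 10*Q²)
y(v) = 10 + 2*v² (y(v) = (v² + v*v) + 10*(-7/7)² = (v² + v²) + 10*(-7*⅐)² = 2*v² + 10*(-1)² = 2*v² + 10*1 = 2*v² + 10 = 10 + 2*v²)
33744 + y(-1*5*(-5)) = 33744 + (10 + 2*(-1*5*(-5))²) = 33744 + (10 + 2*(-5*(-5))²) = 33744 + (10 + 2*25²) = 33744 + (10 + 2*625) = 33744 + (10 + 1250) = 33744 + 1260 = 35004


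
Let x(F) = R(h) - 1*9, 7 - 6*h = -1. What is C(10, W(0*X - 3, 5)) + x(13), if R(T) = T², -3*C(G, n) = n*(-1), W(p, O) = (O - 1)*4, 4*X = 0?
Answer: -17/9 ≈ -1.8889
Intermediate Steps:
X = 0 (X = (¼)*0 = 0)
W(p, O) = -4 + 4*O (W(p, O) = (-1 + O)*4 = -4 + 4*O)
h = 4/3 (h = 7/6 - ⅙*(-1) = 7/6 + ⅙ = 4/3 ≈ 1.3333)
C(G, n) = n/3 (C(G, n) = -n*(-1)/3 = -(-1)*n/3 = n/3)
x(F) = -65/9 (x(F) = (4/3)² - 1*9 = 16/9 - 9 = -65/9)
C(10, W(0*X - 3, 5)) + x(13) = (-4 + 4*5)/3 - 65/9 = (-4 + 20)/3 - 65/9 = (⅓)*16 - 65/9 = 16/3 - 65/9 = -17/9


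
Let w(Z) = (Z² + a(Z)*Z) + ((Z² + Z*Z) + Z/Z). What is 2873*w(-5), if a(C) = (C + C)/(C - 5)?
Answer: 203983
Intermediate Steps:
a(C) = 2*C/(-5 + C) (a(C) = (2*C)/(-5 + C) = 2*C/(-5 + C))
w(Z) = 1 + 3*Z² + 2*Z²/(-5 + Z) (w(Z) = (Z² + (2*Z/(-5 + Z))*Z) + ((Z² + Z*Z) + Z/Z) = (Z² + 2*Z²/(-5 + Z)) + ((Z² + Z²) + 1) = (Z² + 2*Z²/(-5 + Z)) + (2*Z² + 1) = (Z² + 2*Z²/(-5 + Z)) + (1 + 2*Z²) = 1 + 3*Z² + 2*Z²/(-5 + Z))
2873*w(-5) = 2873*((-5 - 5 - 13*(-5)² + 3*(-5)³)/(-5 - 5)) = 2873*((-5 - 5 - 13*25 + 3*(-125))/(-10)) = 2873*(-(-5 - 5 - 325 - 375)/10) = 2873*(-⅒*(-710)) = 2873*71 = 203983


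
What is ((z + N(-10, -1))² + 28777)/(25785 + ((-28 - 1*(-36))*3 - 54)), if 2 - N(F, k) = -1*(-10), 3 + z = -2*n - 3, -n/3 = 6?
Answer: 29261/25755 ≈ 1.1361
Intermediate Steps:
n = -18 (n = -3*6 = -18)
z = 30 (z = -3 + (-2*(-18) - 3) = -3 + (36 - 3) = -3 + 33 = 30)
N(F, k) = -8 (N(F, k) = 2 - (-1)*(-10) = 2 - 1*10 = 2 - 10 = -8)
((z + N(-10, -1))² + 28777)/(25785 + ((-28 - 1*(-36))*3 - 54)) = ((30 - 8)² + 28777)/(25785 + ((-28 - 1*(-36))*3 - 54)) = (22² + 28777)/(25785 + ((-28 + 36)*3 - 54)) = (484 + 28777)/(25785 + (8*3 - 54)) = 29261/(25785 + (24 - 54)) = 29261/(25785 - 30) = 29261/25755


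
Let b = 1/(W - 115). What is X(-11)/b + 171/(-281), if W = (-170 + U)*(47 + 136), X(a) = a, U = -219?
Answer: 220394311/281 ≈ 7.8432e+5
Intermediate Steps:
W = -71187 (W = (-170 - 219)*(47 + 136) = -389*183 = -71187)
b = -1/71302 (b = 1/(-71187 - 115) = 1/(-71302) = -1/71302 ≈ -1.4025e-5)
X(-11)/b + 171/(-281) = -11/(-1/71302) + 171/(-281) = -11*(-71302) + 171*(-1/281) = 784322 - 171/281 = 220394311/281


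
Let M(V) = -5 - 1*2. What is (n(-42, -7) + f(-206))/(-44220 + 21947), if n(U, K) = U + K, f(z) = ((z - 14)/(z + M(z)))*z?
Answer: 55757/4744149 ≈ 0.011753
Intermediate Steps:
M(V) = -7 (M(V) = -5 - 2 = -7)
f(z) = z*(-14 + z)/(-7 + z) (f(z) = ((z - 14)/(z - 7))*z = ((-14 + z)/(-7 + z))*z = z*(-14 + z)/(-7 + z))
n(U, K) = K + U
(n(-42, -7) + f(-206))/(-44220 + 21947) = ((-7 - 42) - 206*(-14 - 206)/(-7 - 206))/(-44220 + 21947) = (-49 - 206*(-220)/(-213))/(-22273) = (-49 - 206*(-1/213)*(-220))*(-1/22273) = (-49 - 45320/213)*(-1/22273) = -55757/213*(-1/22273) = 55757/4744149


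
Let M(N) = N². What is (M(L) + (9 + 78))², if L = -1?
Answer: 7744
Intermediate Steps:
(M(L) + (9 + 78))² = ((-1)² + (9 + 78))² = (1 + 87)² = 88² = 7744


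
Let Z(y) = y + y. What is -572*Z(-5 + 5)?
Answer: 0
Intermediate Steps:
Z(y) = 2*y
-572*Z(-5 + 5) = -1144*(-5 + 5) = -1144*0 = -572*0 = 0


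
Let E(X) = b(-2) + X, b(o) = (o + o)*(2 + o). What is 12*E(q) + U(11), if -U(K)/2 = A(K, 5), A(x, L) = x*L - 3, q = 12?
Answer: 40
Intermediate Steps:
A(x, L) = -3 + L*x (A(x, L) = L*x - 3 = -3 + L*x)
b(o) = 2*o*(2 + o) (b(o) = (2*o)*(2 + o) = 2*o*(2 + o))
U(K) = 6 - 10*K (U(K) = -2*(-3 + 5*K) = 6 - 10*K)
E(X) = X (E(X) = 2*(-2)*(2 - 2) + X = 2*(-2)*0 + X = 0 + X = X)
12*E(q) + U(11) = 12*12 + (6 - 10*11) = 144 + (6 - 110) = 144 - 104 = 40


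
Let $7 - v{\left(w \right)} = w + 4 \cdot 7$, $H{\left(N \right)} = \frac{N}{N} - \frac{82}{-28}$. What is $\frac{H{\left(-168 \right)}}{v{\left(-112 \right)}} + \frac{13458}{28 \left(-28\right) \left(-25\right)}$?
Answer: $\frac{92977}{127400} \approx 0.7298$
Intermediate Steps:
$H{\left(N \right)} = \frac{55}{14}$ ($H{\left(N \right)} = 1 - - \frac{41}{14} = 1 + \frac{41}{14} = \frac{55}{14}$)
$v{\left(w \right)} = -21 - w$ ($v{\left(w \right)} = 7 - \left(w + 4 \cdot 7\right) = 7 - \left(w + 28\right) = 7 - \left(28 + w\right) = -21 - w$)
$\frac{H{\left(-168 \right)}}{v{\left(-112 \right)}} + \frac{13458}{28 \left(-28\right) \left(-25\right)} = \frac{55}{14 \left(-21 - -112\right)} + \frac{13458}{28 \left(-28\right) \left(-25\right)} = \frac{55}{14 \left(-21 + 112\right)} + \frac{13458}{\left(-784\right) \left(-25\right)} = \frac{55}{14 \cdot 91} + \frac{13458}{19600} = \frac{55}{14} \cdot \frac{1}{91} + 13458 \cdot \frac{1}{19600} = \frac{55}{1274} + \frac{6729}{9800} = \frac{92977}{127400}$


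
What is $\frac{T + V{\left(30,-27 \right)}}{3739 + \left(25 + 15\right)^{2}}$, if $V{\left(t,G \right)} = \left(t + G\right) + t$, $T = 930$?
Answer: $\frac{963}{5339} \approx 0.18037$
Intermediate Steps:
$V{\left(t,G \right)} = G + 2 t$ ($V{\left(t,G \right)} = \left(G + t\right) + t = G + 2 t$)
$\frac{T + V{\left(30,-27 \right)}}{3739 + \left(25 + 15\right)^{2}} = \frac{930 + \left(-27 + 2 \cdot 30\right)}{3739 + \left(25 + 15\right)^{2}} = \frac{930 + \left(-27 + 60\right)}{3739 + 40^{2}} = \frac{930 + 33}{3739 + 1600} = \frac{963}{5339}$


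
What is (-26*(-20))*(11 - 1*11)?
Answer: 0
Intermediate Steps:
(-26*(-20))*(11 - 1*11) = 520*(11 - 11) = 520*0 = 0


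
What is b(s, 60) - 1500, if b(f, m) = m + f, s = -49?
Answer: -1489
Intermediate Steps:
b(f, m) = f + m
b(s, 60) - 1500 = (-49 + 60) - 1500 = 11 - 1500 = -1489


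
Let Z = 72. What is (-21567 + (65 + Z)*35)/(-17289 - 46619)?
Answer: 4193/15977 ≈ 0.26244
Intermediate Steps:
(-21567 + (65 + Z)*35)/(-17289 - 46619) = (-21567 + (65 + 72)*35)/(-17289 - 46619) = (-21567 + 137*35)/(-63908) = (-21567 + 4795)*(-1/63908) = -16772*(-1/63908) = 4193/15977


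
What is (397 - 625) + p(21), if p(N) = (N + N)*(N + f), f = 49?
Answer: 2712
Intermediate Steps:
p(N) = 2*N*(49 + N) (p(N) = (N + N)*(N + 49) = (2*N)*(49 + N) = 2*N*(49 + N))
(397 - 625) + p(21) = (397 - 625) + 2*21*(49 + 21) = -228 + 2*21*70 = -228 + 2940 = 2712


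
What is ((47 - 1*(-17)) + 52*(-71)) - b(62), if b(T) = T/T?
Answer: -3629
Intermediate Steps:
b(T) = 1
((47 - 1*(-17)) + 52*(-71)) - b(62) = ((47 - 1*(-17)) + 52*(-71)) - 1*1 = ((47 + 17) - 3692) - 1 = (64 - 3692) - 1 = -3628 - 1 = -3629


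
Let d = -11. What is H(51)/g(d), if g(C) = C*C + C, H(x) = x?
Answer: 51/110 ≈ 0.46364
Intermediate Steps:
g(C) = C + C² (g(C) = C² + C = C + C²)
H(51)/g(d) = 51/((-11*(1 - 11))) = 51/((-11*(-10))) = 51/110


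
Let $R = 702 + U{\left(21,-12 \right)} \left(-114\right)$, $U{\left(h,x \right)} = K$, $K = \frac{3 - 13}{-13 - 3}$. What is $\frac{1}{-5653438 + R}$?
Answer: $- \frac{4}{22611229} \approx -1.769 \cdot 10^{-7}$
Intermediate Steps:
$K = \frac{5}{8}$ ($K = - \frac{10}{-16} = \left(-10\right) \left(- \frac{1}{16}\right) = \frac{5}{8} \approx 0.625$)
$U{\left(h,x \right)} = \frac{5}{8}$
$R = \frac{2523}{4}$ ($R = 702 + \frac{5}{8} \left(-114\right) = 702 - \frac{285}{4} = \frac{2523}{4} \approx 630.75$)
$\frac{1}{-5653438 + R} = \frac{1}{-5653438 + \frac{2523}{4}} = \frac{1}{- \frac{22611229}{4}} = - \frac{4}{22611229}$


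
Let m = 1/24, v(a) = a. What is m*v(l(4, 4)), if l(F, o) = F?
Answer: ⅙ ≈ 0.16667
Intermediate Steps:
m = 1/24 ≈ 0.041667
m*v(l(4, 4)) = (1/24)*4 = ⅙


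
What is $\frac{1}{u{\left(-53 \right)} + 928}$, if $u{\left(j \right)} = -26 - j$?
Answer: $\frac{1}{955} \approx 0.0010471$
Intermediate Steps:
$\frac{1}{u{\left(-53 \right)} + 928} = \frac{1}{\left(-26 - -53\right) + 928} = \frac{1}{\left(-26 + 53\right) + 928} = \frac{1}{27 + 928} = \frac{1}{955}$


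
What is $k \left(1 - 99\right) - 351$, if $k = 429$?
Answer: $-42393$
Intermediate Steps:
$k \left(1 - 99\right) - 351 = 429 \left(1 - 99\right) - 351 = 429 \left(-98\right) - 351 = -42042 - 351 = -42393$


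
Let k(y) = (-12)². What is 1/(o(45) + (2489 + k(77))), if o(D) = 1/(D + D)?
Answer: 90/236971 ≈ 0.00037979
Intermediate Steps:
k(y) = 144
o(D) = 1/(2*D)
1/(o(45) + (2489 + k(77))) = 1/((½)/45 + (2489 + 144)) = 1/((½)*(1/45) + 2633) = 1/(1/90 + 2633) = 1/(236971/90) = 90/236971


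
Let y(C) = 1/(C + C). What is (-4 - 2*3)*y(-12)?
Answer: 5/12 ≈ 0.41667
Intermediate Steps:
y(C) = 1/(2*C)
(-4 - 2*3)*y(-12) = (-4 - 2*3)*((1/2)/(-12)) = (-4 - 6)*((1/2)*(-1/12)) = -10*(-1/24) = 5/12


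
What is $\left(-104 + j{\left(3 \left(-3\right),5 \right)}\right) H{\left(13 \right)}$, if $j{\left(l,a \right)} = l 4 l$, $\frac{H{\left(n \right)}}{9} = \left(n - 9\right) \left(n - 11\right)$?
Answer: $15840$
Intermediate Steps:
$H{\left(n \right)} = 9 \left(-11 + n\right) \left(-9 + n\right)$ ($H{\left(n \right)} = 9 \left(n - 9\right) \left(n - 11\right) = 9 \left(-9 + n\right) \left(-11 + n\right) = 9 \left(-11 + n\right) \left(-9 + n\right)$)
$j{\left(l,a \right)} = 4 l^{2}$ ($j{\left(l,a \right)} = 4 l l = 4 l^{2}$)
$\left(-104 + j{\left(3 \left(-3\right),5 \right)}\right) H{\left(13 \right)} = \left(-104 + 4 \left(3 \left(-3\right)\right)^{2}\right) \left(891 - 2340 + 9 \cdot 13^{2}\right) = \left(-104 + 4 \left(-9\right)^{2}\right) \left(891 - 2340 + 9 \cdot 169\right) = \left(-104 + 4 \cdot 81\right) \left(891 - 2340 + 1521\right) = \left(-104 + 324\right) 72 = 220 \cdot 72 = 15840$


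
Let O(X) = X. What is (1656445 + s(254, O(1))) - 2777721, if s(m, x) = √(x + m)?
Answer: -1121276 + √255 ≈ -1.1213e+6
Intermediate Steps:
s(m, x) = √(m + x)
(1656445 + s(254, O(1))) - 2777721 = (1656445 + √(254 + 1)) - 2777721 = (1656445 + √255) - 2777721 = -1121276 + √255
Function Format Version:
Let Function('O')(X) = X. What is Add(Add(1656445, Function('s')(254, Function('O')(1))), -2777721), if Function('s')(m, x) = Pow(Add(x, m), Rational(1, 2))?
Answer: Add(-1121276, Pow(255, Rational(1, 2))) ≈ -1.1213e+6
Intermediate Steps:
Function('s')(m, x) = Pow(Add(m, x), Rational(1, 2))
Add(Add(1656445, Function('s')(254, Function('O')(1))), -2777721) = Add(Add(1656445, Pow(Add(254, 1), Rational(1, 2))), -2777721) = Add(Add(1656445, Pow(255, Rational(1, 2))), -2777721) = Add(-1121276, Pow(255, Rational(1, 2)))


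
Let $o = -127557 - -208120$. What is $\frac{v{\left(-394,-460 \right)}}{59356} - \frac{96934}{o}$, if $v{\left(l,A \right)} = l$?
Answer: $- \frac{170157539}{140644042} \approx -1.2098$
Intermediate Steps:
$o = 80563$ ($o = -127557 + 208120 = 80563$)
$\frac{v{\left(-394,-460 \right)}}{59356} - \frac{96934}{o} = - \frac{394}{59356} - \frac{96934}{80563} = \left(-394\right) \frac{1}{59356} - \frac{5702}{4739} = - \frac{197}{29678} - \frac{5702}{4739} = - \frac{170157539}{140644042}$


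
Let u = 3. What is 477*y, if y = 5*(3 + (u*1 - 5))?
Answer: 2385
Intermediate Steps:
y = 5 (y = 5*(3 + (3*1 - 5)) = 5*(3 + (3 - 5)) = 5*(3 - 2) = 5*1 = 5)
477*y = 477*5 = 2385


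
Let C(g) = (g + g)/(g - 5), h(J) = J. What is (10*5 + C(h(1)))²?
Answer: 9801/4 ≈ 2450.3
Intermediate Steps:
C(g) = 2*g/(-5 + g) (C(g) = (2*g)/(-5 + g) = 2*g/(-5 + g))
(10*5 + C(h(1)))² = (10*5 + 2*1/(-5 + 1))² = (50 + 2*1/(-4))² = (50 + 2*1*(-¼))² = (50 - ½)² = (99/2)² = 9801/4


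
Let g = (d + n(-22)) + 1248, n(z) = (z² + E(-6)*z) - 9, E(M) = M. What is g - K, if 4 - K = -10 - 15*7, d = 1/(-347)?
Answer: 602391/347 ≈ 1736.0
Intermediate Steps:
d = -1/347 ≈ -0.0028818
n(z) = -9 + z² - 6*z (n(z) = (z² - 6*z) - 9 = -9 + z² - 6*z)
K = 119 (K = 4 - (-10 - 15*7) = 4 - (-10 - 105) = 4 - 1*(-115) = 4 + 115 = 119)
g = 643684/347 (g = (-1/347 + (-9 + (-22)² - 6*(-22))) + 1248 = (-1/347 + (-9 + 484 + 132)) + 1248 = (-1/347 + 607) + 1248 = 210628/347 + 1248 = 643684/347 ≈ 1855.0)
g - K = 643684/347 - 1*119 = 643684/347 - 119 = 602391/347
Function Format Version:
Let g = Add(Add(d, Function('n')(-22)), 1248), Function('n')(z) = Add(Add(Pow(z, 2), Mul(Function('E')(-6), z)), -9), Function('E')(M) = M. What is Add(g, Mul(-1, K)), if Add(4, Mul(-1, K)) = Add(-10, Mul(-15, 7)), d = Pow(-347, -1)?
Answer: Rational(602391, 347) ≈ 1736.0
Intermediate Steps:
d = Rational(-1, 347) ≈ -0.0028818
Function('n')(z) = Add(-9, Pow(z, 2), Mul(-6, z)) (Function('n')(z) = Add(Add(Pow(z, 2), Mul(-6, z)), -9) = Add(-9, Pow(z, 2), Mul(-6, z)))
K = 119 (K = Add(4, Mul(-1, Add(-10, Mul(-15, 7)))) = Add(4, Mul(-1, Add(-10, -105))) = Add(4, Mul(-1, -115)) = Add(4, 115) = 119)
g = Rational(643684, 347) (g = Add(Add(Rational(-1, 347), Add(-9, Pow(-22, 2), Mul(-6, -22))), 1248) = Add(Add(Rational(-1, 347), Add(-9, 484, 132)), 1248) = Add(Add(Rational(-1, 347), 607), 1248) = Add(Rational(210628, 347), 1248) = Rational(643684, 347) ≈ 1855.0)
Add(g, Mul(-1, K)) = Add(Rational(643684, 347), Mul(-1, 119)) = Add(Rational(643684, 347), -119) = Rational(602391, 347)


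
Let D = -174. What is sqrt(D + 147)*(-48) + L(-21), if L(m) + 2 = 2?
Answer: -144*I*sqrt(3) ≈ -249.42*I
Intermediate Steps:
L(m) = 0 (L(m) = -2 + 2 = 0)
sqrt(D + 147)*(-48) + L(-21) = sqrt(-174 + 147)*(-48) + 0 = sqrt(-27)*(-48) + 0 = (3*I*sqrt(3))*(-48) + 0 = -144*I*sqrt(3) + 0 = -144*I*sqrt(3)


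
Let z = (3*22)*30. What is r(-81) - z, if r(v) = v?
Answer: -2061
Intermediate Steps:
z = 1980 (z = 66*30 = 1980)
r(-81) - z = -81 - 1*1980 = -81 - 1980 = -2061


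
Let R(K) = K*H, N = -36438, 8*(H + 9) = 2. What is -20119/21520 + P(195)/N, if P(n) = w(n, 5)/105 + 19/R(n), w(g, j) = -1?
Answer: -166779266611/178393160400 ≈ -0.93490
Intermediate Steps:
H = -35/4 (H = -9 + (1/8)*2 = -9 + 1/4 = -35/4 ≈ -8.7500)
R(K) = -35*K/4 (R(K) = K*(-35/4) = -35*K/4)
P(n) = -1/105 - 76/(35*n) (P(n) = -1/105 + 19/((-35*n/4)) = -1*1/105 + 19*(-4/(35*n)) = -1/105 - 76/(35*n))
-20119/21520 + P(195)/N = -20119/21520 + ((1/105)*(-228 - 1*195)/195)/(-36438) = -20119*1/21520 + ((1/105)*(1/195)*(-228 - 195))*(-1/36438) = -20119/21520 + ((1/105)*(1/195)*(-423))*(-1/36438) = -20119/21520 - 47/2275*(-1/36438) = -20119/21520 + 47/82896450 = -166779266611/178393160400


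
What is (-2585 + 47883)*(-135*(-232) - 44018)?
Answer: -575194004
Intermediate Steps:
(-2585 + 47883)*(-135*(-232) - 44018) = 45298*(31320 - 44018) = 45298*(-12698) = -575194004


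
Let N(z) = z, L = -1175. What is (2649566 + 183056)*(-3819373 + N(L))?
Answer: -10822168316856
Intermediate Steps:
(2649566 + 183056)*(-3819373 + N(L)) = (2649566 + 183056)*(-3819373 - 1175) = 2832622*(-3820548) = -10822168316856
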